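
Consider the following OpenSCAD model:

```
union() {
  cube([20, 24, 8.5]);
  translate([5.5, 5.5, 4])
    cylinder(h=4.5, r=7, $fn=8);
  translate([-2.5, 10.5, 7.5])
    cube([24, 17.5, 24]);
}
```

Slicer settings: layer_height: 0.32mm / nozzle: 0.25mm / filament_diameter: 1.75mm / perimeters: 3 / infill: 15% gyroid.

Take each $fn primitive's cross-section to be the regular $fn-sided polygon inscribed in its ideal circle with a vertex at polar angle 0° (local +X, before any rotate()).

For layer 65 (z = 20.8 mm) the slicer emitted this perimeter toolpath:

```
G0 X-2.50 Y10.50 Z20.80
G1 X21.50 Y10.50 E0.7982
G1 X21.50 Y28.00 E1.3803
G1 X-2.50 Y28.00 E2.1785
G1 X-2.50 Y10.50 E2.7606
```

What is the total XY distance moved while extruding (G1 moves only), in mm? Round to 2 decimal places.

83.00 mm

Sum the Euclidean lengths of each G1 segment: total = 83.00 mm.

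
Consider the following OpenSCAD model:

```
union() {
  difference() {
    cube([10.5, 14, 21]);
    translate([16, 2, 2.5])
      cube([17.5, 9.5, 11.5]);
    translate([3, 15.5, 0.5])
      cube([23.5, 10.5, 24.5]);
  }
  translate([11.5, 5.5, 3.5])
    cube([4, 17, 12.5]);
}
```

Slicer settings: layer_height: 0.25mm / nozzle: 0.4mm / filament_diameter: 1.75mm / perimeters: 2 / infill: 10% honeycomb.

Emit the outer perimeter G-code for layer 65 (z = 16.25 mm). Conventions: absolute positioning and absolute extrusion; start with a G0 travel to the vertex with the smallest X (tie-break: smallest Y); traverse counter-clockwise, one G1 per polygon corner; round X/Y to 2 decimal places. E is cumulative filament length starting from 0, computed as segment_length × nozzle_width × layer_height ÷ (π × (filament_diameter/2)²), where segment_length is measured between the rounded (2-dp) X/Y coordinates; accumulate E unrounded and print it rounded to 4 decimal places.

G0 X0.00 Y0.00 Z16.25
G1 X10.50 Y0.00 E0.4365
G1 X10.50 Y14.00 E1.0186
G1 X0.00 Y14.00 E1.4551
G1 X0.00 Y0.00 E2.0372

At z = 16.25 mm: the 10.5×14 cube contributes its full rectangle; the cube at (16, 2) does not reach this height (z outside [2.5, 14]); the cube at (3, 15.5) (footprint 23.5×10.5) is included at this height; Taking the first minus the rest: starting from the 10.5×14 cube, the 23.5×10.5 cube at (3, 15.5) misses the remaining region (no effect) — 1 connected region; the cube at (11.5, 5.5) is not intersected at this z (z outside [3.5, 16]); Combining (union): only the result so far is present, so the union is just that shape — 1 connected region. The outline is a single polygon with 4 vertices. Extrusion per mm of travel: 0.4 × 0.25 / (π × 0.875²) = 0.041575. Accumulating E over each segment gives final E = 2.0372.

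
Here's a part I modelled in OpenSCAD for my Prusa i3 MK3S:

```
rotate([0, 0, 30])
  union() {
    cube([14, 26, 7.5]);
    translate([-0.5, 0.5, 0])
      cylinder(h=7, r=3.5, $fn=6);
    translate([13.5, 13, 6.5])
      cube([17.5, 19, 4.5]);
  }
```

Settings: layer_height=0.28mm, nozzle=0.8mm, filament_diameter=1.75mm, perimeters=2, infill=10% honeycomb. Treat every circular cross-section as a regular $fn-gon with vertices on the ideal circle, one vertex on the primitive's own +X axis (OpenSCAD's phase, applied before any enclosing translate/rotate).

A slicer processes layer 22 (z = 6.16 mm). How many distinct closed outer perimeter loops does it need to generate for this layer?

1

At z = 6.16 mm: the cube is present — its section is the full 14×26 rectangle; the cylinder at (-0.5, 0.5): section is a regular 6-gon, circumradius r=3.5; the cube at (13.5, 13) is not intersected at this z (z outside [6.5, 11]); Taking the union: the regions partially overlap (shared area 7.87 mm²), so overlapping operands fuse into one piece — 1 connected region; (whole slice rotated 30° about Z — lengths, areas and connectivity unchanged). The result has 1 disconnected region.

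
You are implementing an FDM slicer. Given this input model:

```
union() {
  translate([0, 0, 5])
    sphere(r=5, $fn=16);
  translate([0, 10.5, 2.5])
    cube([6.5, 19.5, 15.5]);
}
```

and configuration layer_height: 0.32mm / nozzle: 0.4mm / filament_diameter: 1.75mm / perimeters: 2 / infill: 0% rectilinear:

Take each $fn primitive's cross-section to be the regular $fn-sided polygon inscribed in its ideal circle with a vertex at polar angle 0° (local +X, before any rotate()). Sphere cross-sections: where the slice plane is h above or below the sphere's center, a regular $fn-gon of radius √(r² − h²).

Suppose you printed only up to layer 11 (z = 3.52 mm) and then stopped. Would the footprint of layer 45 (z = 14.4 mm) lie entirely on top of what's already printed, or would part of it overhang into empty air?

Compare the two slices. At z = 3.52: the sphere: section is a regular 16-gon, circumradius = √(r²−h²) = √(5²−1.48²) = 4.776 (area = (16/2)·4.776²·sin(360°/16) = 69.83 mm²); the cube at (0, 10.5) is present — its section is the full 6.5×19.5 rectangle (area 126.75 mm²); Combining (union): the 2 present regions are separate (no shared area or edge), so areas and boundary lengths simply add and each stays a separate island — area = 196.58 mm². At z = 14.4: the sphere is not intersected at this z (|z−center|=9.400 > r=5); the cube at (0, 10.5) is present — its section is the full 6.5×19.5 rectangle (area 126.75 mm²); Taking the union: only the 6.5×19.5 cube at (0, 10.5) is present, so the union is just that shape — area = 126.75 mm². Checking containment: the cross-section at z = 14.4 is a subset of the cross-section at z = 3.52.

entirely on top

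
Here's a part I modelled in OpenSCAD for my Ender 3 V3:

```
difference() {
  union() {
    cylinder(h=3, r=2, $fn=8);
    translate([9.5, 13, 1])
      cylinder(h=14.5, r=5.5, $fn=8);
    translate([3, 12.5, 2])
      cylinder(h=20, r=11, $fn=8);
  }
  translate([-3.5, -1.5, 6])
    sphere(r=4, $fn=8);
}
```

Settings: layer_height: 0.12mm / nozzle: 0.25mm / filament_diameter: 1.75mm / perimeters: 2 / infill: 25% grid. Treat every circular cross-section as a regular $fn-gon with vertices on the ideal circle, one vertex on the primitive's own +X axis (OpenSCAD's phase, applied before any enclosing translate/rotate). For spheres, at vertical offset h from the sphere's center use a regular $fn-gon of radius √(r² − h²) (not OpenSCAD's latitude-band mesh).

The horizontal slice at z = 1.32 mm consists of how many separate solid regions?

At z = 1.32 mm: the r=2 cylinder contributes a regular 8-gon of circumradius 2; the r=5.5 cylinder at (9.5, 13) gives a regular 8-gon of circumradius 5.5 (constant along its height); the cylinder at (3, 12.5) is not intersected at this z (z outside [2, 22]); Combining (union): the 2 present regions are separate (no shared area or edge), so areas and boundary lengths simply add and each stays a separate island — 2 connected regions; the sphere at (-3.5, -1.5) is absent (|z−center|=4.680 > r=4); Subtracting the remaining from the first: none of the subtracted shapes is present at this height, so the result so far is unchanged — 2 connected regions. The result has 2 disconnected regions.

2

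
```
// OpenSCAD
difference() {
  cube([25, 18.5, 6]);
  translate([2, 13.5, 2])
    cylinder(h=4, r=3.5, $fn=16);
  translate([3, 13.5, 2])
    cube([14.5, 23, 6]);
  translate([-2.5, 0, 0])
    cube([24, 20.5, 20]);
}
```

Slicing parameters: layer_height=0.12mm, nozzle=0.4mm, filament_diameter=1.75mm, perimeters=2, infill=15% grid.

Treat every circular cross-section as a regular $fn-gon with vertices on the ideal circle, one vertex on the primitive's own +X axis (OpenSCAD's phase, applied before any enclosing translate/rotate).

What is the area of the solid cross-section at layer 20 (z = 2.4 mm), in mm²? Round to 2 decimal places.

At z = 2.4 mm: the cube is present — its section is the full 25×18.5 rectangle (area 462.50 mm²); the r=3.5 cylinder at (2, 13.5) gives a regular 16-gon of circumradius 3.5 (constant along its height) (area = (16/2)·3.500²·sin(360°/16) = 37.50 mm²); the 14.5×23 cube at (3, 13.5) contributes its full rectangle (area 333.50 mm²); the cube at (-2.5, 0) is present — its section is the full 24×20.5 rectangle (area 492.00 mm²); After the difference (first − rest): starting from the 25×18.5 cube (462.50 mm²), the r=3.5 cylinder at (2, 13.5) partially overlaps it — only the 31.75 mm² overlap (of its 37.50 mm²) is removed, clipping the outline; the 14.5×23 cube at (3, 13.5) partially overlaps it — only the 66.52 mm² overlap (of its 333.50 mm²) is removed, clipping the outline; the 24×20.5 cube at (-2.5, 0) partially overlaps it — only the 299.47 mm² overlap (of its 492.00 mm²) is removed, clipping the outline — area = 64.75 mm². Overall, the cross-section is a single solid region. Net area = 64.75 mm².

64.75 mm²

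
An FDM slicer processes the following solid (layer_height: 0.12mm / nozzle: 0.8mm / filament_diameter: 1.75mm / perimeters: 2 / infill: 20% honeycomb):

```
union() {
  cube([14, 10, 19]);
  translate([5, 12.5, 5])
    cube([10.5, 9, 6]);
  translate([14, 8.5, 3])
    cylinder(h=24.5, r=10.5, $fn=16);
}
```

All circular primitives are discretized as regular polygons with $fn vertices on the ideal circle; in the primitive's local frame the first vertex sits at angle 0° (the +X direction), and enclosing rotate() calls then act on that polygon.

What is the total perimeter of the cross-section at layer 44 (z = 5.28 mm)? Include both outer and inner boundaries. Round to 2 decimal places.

84.55 mm

At z = 5.28 mm: the 14×10 cube contributes its full rectangle (perimeter 48.00 mm); the cube at (5, 12.5) (footprint 10.5×9) is included at this height (perimeter 39.00 mm); the r=10.5 cylinder at (14, 8.5) gives a regular 16-gon of circumradius 10.5 (constant along its height) (perimeter = 2·16·10.500·sin(180°/16) = 65.55 mm); Combining (union): the regions partially overlap (shared area 145.52 mm²), so the edge portions inside another operand are dropped and the merged outline is re-measured after clipping — boundary = 84.55 mm. Overall, the cross-section is a single solid region. Total boundary length (outer) = 84.55 mm.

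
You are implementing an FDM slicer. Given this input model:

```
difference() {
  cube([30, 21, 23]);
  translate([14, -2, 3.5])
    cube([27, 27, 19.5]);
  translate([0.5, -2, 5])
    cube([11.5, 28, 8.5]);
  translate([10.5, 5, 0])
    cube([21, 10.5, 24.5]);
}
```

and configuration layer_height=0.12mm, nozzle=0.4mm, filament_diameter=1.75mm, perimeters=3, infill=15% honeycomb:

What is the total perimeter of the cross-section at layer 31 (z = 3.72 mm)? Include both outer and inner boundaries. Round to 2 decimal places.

At z = 3.72 mm: the cube (footprint 30×21) is included at this height (perimeter 102.00 mm); the 27×27 cube at (14, -2) contributes its full rectangle (perimeter 108.00 mm); the cube at (0.5, -2) is not intersected at this z (z outside [5, 13.5]); the cube at (10.5, 5) is present — its section is the full 21×10.5 rectangle (perimeter 63.00 mm); Subtracting the remaining from the first: starting from the 30×21 cube, the 27×27 cube at (14, -2) partially overlaps it — only the 336.00 mm² overlap (of its 729.00 mm²) is removed, clipping the outline; the 21×10.5 cube at (10.5, 5) partially overlaps it — only the 36.75 mm² overlap (of its 220.50 mm²) is removed, clipping the outline — boundary = 77.00 mm. Overall, the cross-section is a single solid region. Total boundary length (outer) = 77.00 mm.

77.00 mm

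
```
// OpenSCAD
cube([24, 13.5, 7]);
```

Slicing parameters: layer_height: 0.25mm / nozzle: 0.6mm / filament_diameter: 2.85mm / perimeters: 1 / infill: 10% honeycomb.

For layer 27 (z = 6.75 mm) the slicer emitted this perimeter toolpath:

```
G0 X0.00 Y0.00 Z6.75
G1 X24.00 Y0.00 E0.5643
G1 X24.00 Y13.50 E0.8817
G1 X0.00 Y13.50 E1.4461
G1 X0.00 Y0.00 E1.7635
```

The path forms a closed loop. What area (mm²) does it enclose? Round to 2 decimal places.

Apply the shoelace formula to the sequence of (X, Y) vertices; enclosed area = 324.00 mm².

324.00 mm²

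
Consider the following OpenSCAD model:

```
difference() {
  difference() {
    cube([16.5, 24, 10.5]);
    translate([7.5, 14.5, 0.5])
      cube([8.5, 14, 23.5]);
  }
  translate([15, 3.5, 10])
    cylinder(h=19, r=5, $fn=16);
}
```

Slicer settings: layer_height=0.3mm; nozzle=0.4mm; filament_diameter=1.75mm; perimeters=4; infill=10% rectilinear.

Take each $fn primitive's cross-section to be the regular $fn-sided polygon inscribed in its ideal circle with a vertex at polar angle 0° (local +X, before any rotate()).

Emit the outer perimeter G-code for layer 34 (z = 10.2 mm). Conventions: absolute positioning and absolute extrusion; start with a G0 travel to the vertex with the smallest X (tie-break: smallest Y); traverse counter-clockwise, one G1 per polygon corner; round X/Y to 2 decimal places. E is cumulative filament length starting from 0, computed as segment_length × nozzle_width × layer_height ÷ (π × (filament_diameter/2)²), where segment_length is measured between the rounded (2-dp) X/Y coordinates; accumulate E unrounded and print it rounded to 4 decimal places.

At z = 10.2 mm: the cube is present — its section is the full 16.5×24 rectangle; the cube at (7.5, 14.5) (footprint 8.5×14) is included at this height; Taking the first minus the rest: starting from the 16.5×24 cube, the 8.5×14 cube at (7.5, 14.5) partially overlaps it — only the 80.75 mm² overlap (of its 119.00 mm²) is removed, clipping the outline — 1 connected region; the r=5 cylinder at (15, 3.5) contributes a regular 16-gon of circumradius 5; Taking the first minus the rest: starting from the result so far, the r=5 cylinder at (15, 3.5) partially overlaps it — only the 47.35 mm² overlap (of its 76.54 mm²) is removed, clipping the outline — 1 connected region. The outline is a single polygon with 15 vertices. Extrusion per mm of travel: 0.4 × 0.3 / (π × 0.875²) = 0.049890. Accumulating E over each segment gives final E = 4.9857.

G0 X0.00 Y0.00 Z10.20
G1 X11.44 Y0.00 E0.5707
G1 X10.38 Y1.59 E0.6661
G1 X10.00 Y3.50 E0.7632
G1 X10.38 Y5.41 E0.8604
G1 X11.46 Y7.04 E0.9579
G1 X13.09 Y8.12 E1.0555
G1 X15.00 Y8.50 E1.1527
G1 X16.50 Y8.20 E1.2290
G1 X16.50 Y24.00 E2.0172
G1 X16.00 Y24.00 E2.0422
G1 X16.00 Y14.50 E2.5161
G1 X7.50 Y14.50 E2.9402
G1 X7.50 Y24.00 E3.4142
G1 X0.00 Y24.00 E3.7883
G1 X0.00 Y0.00 E4.9857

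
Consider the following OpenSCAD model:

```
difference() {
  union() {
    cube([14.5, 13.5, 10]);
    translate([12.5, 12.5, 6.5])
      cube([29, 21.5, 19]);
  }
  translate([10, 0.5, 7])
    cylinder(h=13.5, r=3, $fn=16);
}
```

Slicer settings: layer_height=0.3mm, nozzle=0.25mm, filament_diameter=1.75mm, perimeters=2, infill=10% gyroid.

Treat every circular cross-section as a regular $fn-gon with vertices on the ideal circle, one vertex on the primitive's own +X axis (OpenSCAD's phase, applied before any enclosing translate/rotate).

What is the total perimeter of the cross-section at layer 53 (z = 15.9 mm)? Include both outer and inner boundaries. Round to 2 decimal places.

At z = 15.9 mm: the cube is not intersected at this z (z outside [0, 10]); the cube at (12.5, 12.5) is present — its section is the full 29×21.5 rectangle (perimeter 101.00 mm); Merging all regions: only the 29×21.5 cube at (12.5, 12.5) is present, so the union is just that shape — boundary = 101.00 mm; the r=3 cylinder at (10, 0.5) gives a regular 16-gon of circumradius 3 (constant along its height) (perimeter = 2·16·3.000·sin(180°/16) = 18.73 mm); After the difference (first − rest): starting from the result so far, the r=3 cylinder at (10, 0.5) misses the remaining region (no effect) — boundary = 101.00 mm. Overall, the cross-section is a single solid region. Total boundary length (outer) = 101.00 mm.

101.00 mm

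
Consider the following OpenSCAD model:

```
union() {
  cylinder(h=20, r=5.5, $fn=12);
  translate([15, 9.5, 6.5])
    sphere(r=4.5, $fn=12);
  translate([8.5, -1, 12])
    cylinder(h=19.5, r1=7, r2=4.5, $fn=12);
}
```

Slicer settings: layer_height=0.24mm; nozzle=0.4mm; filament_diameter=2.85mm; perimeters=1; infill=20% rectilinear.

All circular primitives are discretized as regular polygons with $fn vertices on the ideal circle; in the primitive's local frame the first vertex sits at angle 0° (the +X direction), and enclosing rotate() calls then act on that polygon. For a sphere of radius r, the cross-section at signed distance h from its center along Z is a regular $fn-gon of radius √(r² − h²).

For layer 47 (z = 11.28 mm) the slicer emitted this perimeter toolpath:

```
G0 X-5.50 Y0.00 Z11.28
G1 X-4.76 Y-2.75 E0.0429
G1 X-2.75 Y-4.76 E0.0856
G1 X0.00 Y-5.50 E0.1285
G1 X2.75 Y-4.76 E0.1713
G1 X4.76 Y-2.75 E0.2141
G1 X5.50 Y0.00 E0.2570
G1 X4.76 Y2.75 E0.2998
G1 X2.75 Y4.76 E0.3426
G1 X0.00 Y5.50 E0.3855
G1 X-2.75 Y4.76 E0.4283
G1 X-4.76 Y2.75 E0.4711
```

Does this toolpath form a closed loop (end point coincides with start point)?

no

Start point (G0): (-5.50, 0.00). End point (last G1): the path does not return to the start — open.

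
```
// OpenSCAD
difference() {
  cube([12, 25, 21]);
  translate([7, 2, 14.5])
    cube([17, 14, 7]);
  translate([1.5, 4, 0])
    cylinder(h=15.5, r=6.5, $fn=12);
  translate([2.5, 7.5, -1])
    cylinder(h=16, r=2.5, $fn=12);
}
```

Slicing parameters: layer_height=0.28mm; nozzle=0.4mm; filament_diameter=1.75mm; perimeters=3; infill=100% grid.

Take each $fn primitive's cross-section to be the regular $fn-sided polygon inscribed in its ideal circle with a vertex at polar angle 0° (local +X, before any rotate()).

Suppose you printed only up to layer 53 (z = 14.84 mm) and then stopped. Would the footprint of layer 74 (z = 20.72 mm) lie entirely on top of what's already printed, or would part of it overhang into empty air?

Compare the two slices. At z = 14.84: the 12×25 cube contributes its full rectangle (area 300.00 mm²); the cube at (7, 2) is present — its section is the full 17×14 rectangle (area 238.00 mm²); the r=6.5 cylinder at (1.5, 4) contributes a regular 12-gon of circumradius 6.5 (area = (12/2)·6.500²·sin(360°/12) = 126.75 mm²); the r=2.5 cylinder at (2.5, 7.5) gives a regular 12-gon of circumradius 2.5 (constant along its height) (area = (12/2)·2.500²·sin(360°/12) = 18.75 mm²); Subtracting the remaining from the first: starting from the 12×25 cube (300.00 mm²), the 17×14 cube at (7, 2) partially overlaps it — only the 70.00 mm² overlap (of its 238.00 mm²) is removed, clipping the outline; the r=6.5 cylinder at (1.5, 4) partially overlaps it — only the 67.48 mm² overlap (of its 126.75 mm²) is removed, clipping the outline; the r=2.5 cylinder at (2.5, 7.5) misses the remaining region (no effect) — area = 162.52 mm². At z = 20.72: the 12×25 cube contributes its full rectangle (area 300.00 mm²); the cube at (7, 2) (footprint 17×14) is included at this height (area 238.00 mm²); the cylinder at (1.5, 4) is absent (z outside [0, 15.5]); the cylinder at (2.5, 7.5) does not reach this height (z outside [-1, 15]); Subtracting the remaining from the first: starting from the 12×25 cube (300.00 mm²), the 17×14 cube at (7, 2) partially overlaps it — only the 70.00 mm² overlap (of its 238.00 mm²) is removed, clipping the outline — area = 230.00 mm². Checking containment: at z = 20.72 the cross-section extends beyond the z = 14.84 cross-section by about 67.48 mm².

part overhangs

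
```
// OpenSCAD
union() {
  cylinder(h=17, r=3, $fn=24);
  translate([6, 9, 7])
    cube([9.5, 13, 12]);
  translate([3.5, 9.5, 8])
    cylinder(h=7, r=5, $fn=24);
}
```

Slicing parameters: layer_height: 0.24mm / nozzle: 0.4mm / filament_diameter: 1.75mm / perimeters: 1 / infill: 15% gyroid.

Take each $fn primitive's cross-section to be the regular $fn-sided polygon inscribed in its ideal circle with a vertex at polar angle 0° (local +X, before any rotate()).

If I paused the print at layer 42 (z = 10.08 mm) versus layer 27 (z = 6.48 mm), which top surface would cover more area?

layer 42 (z = 10.08 mm)

Layer 42 (z = 10.08): the r=3 cylinder gives a regular 24-gon of circumradius 3 (constant along its height) (area = (24/2)·3.000²·sin(360°/24) = 27.95 mm²); the cube at (6, 9) is present — its section is the full 9.5×13 rectangle (area 123.50 mm²); the cylinder at (3.5, 9.5): section is a regular 24-gon, circumradius r=5 (area = (24/2)·5.000²·sin(360°/24) = 77.65 mm²); Taking the union: the regions partially overlap — summed areas 229.10 mm² minus the doubly-counted overlap 8.76 mm² gives 220.34 mm² — area = 220.34 mm². So its area = 220.34 mm². Layer 27 (z = 6.48): the r=3 cylinder gives a regular 24-gon of circumradius 3 (constant along its height) (area = (24/2)·3.000²·sin(360°/24) = 27.95 mm²); the cube at (6, 9) is not intersected at this z (z outside [7, 19]); the cylinder at (3.5, 9.5) is absent (z outside [8, 15]); Combining (union): only the r=3 cylinder is present, so the union is just that shape — area = 27.95 mm². So its area = 27.95 mm². Layer 42 is larger (220.34 vs 27.95 mm²).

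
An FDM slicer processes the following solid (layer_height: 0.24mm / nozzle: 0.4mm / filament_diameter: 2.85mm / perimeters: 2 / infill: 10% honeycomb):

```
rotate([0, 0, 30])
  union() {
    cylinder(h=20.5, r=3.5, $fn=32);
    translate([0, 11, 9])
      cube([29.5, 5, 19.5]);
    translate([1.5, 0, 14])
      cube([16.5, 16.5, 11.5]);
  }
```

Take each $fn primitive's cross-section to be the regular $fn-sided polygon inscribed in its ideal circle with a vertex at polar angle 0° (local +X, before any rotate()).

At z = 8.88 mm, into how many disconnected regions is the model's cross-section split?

At z = 8.88 mm: the cylinder: section is a regular 32-gon, circumradius r=3.5; the cube at (0, 11) is not intersected at this z (z outside [9, 28.5]); the cube at (1.5, 0) does not reach this height (z outside [14, 25.5]); Merging all regions: only the r=3.5 cylinder is present, so the union is just that shape — 1 connected region; (whole slice rotated 30° about Z — lengths, areas and connectivity unchanged). The result has 1 disconnected region.

1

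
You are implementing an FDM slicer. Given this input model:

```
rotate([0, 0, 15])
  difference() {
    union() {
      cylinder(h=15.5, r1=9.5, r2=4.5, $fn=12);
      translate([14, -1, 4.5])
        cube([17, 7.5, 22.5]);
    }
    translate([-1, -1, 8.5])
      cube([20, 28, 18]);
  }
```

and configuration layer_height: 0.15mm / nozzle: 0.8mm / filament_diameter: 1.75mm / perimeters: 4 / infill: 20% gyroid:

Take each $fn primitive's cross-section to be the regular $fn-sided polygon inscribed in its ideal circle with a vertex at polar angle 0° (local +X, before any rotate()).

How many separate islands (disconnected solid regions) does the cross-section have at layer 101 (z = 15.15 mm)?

2

At z = 15.15 mm: the cone contributes a regular 12-gon of circumradius 4.613 (interpolated between r1=9.5 and r2=4.5 at t=0.977); the cube at (14, -1) (footprint 17×7.5) is included at this height; Merging all regions: the 2 present regions are separate (no shared area or edge), so areas and boundary lengths simply add and each stays a separate island — 2 connected regions; the 20×28 cube at (-1, -1) contributes its full rectangle; Taking the first minus the rest: starting from the result so far, the 20×28 cube at (-1, -1) partially overlaps it — only the 63.42 mm² overlap (of its 560.00 mm²) is removed, clipping the outline — 2 connected regions; (rotated 15° about Z; rotation is an isometry so areas/perimeters/island counts are preserved). Overall, the cross-section has 2 separate islands. Island count = 2.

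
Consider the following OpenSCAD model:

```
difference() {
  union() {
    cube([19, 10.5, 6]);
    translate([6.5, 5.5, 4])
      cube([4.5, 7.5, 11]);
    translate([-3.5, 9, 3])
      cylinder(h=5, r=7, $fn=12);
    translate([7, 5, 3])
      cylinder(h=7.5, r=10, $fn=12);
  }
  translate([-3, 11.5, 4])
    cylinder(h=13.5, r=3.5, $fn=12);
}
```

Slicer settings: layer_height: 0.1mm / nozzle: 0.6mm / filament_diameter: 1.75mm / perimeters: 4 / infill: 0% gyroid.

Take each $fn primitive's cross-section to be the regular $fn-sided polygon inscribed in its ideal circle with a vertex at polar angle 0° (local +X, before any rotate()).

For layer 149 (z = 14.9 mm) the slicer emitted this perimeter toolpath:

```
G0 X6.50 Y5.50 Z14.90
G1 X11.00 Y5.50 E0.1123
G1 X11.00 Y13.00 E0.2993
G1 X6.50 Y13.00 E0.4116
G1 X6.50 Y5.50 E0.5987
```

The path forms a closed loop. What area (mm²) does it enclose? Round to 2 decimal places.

Apply the shoelace formula to the sequence of (X, Y) vertices; enclosed area = 33.75 mm².

33.75 mm²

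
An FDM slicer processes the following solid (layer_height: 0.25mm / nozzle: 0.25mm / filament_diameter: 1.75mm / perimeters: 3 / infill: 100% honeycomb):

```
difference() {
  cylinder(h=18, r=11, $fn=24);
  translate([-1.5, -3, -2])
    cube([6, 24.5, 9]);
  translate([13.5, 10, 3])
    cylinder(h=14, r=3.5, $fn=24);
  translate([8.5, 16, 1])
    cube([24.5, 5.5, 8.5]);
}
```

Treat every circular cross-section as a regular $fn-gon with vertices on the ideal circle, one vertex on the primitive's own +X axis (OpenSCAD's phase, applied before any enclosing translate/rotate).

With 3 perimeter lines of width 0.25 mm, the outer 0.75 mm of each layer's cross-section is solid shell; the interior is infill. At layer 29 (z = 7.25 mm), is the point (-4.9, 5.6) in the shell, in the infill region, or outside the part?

At z = 7.25 mm: the cylinder: section is a regular 24-gon, circumradius r=11; the cube at (-1.5, -3) is absent (z outside [-2, 7]); the r=3.5 cylinder at (13.5, 10) contributes a regular 24-gon of circumradius 3.5; the cube at (8.5, 16) is present — its section is the full 24.5×5.5 rectangle; Subtracting the remaining from the first: starting from the r=11 cylinder, the r=3.5 cylinder at (13.5, 10) misses the remaining region (no effect); the 24.5×5.5 cube at (8.5, 16) misses the remaining region (no effect) — 1 connected region. Overall, the cross-section is a single solid region. The nearest boundary edge runs (-7.78, 7.78)→(-5.50, 9.53); distance from the point to it = 3.48 mm. The point is inside the cross-section and 3.48 mm from the nearest boundary — more than the 0.75 mm shell width (3 × 0.25), so it's in the infill interior.

infill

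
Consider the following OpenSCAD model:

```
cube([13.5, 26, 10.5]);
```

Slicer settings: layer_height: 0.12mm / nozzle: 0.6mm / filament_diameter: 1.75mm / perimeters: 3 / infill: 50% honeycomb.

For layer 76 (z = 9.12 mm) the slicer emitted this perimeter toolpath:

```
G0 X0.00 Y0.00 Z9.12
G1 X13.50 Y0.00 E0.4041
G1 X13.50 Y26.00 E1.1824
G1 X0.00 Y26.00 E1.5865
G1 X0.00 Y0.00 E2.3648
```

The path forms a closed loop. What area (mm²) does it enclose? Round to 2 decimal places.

351.00 mm²

Apply the shoelace formula to the sequence of (X, Y) vertices; enclosed area = 351.00 mm².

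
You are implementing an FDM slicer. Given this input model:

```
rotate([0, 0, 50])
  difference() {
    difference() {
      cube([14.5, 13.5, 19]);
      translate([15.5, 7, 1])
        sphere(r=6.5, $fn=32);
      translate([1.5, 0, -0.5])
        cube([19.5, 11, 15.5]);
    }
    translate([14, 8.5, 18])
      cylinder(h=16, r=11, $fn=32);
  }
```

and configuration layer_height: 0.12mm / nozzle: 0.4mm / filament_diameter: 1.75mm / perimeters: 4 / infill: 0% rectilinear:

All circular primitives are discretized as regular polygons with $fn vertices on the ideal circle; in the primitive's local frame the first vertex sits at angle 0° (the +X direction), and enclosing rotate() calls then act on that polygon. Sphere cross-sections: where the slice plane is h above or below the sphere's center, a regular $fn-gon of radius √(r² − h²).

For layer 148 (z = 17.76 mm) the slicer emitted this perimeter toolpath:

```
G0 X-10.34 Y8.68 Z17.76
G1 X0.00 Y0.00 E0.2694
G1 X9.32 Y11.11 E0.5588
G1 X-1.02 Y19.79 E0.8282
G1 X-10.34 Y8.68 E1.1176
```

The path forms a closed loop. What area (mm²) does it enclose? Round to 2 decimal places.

Apply the shoelace formula to the sequence of (X, Y) vertices; enclosed area = 195.77 mm².

195.77 mm²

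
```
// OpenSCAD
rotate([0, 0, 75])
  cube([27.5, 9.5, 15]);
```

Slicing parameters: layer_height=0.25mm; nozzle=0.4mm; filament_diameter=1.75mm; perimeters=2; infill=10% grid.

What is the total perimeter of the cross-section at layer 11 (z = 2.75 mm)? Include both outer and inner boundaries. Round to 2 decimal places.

At z = 2.75 mm: the cube is present — its section is the full 27.5×9.5 rectangle (perimeter 74.00 mm); (rotated 75° about Z; rotation is an isometry so areas/perimeters/island counts are preserved). Overall, the cross-section is a single solid region. Total boundary length (outer) = 74.00 mm.

74.00 mm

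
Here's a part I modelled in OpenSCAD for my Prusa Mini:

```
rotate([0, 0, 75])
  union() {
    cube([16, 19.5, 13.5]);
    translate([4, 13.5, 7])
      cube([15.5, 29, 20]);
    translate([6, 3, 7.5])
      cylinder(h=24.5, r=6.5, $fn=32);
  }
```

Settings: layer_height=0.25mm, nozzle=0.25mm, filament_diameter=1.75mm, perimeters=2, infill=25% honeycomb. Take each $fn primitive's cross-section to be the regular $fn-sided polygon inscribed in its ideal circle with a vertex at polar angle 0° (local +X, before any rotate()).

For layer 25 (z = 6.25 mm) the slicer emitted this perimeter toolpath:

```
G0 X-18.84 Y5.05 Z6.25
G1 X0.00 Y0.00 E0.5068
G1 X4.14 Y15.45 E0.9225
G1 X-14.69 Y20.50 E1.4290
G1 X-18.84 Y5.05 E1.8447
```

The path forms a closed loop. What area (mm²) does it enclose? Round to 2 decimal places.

311.93 mm²

Apply the shoelace formula to the sequence of (X, Y) vertices; enclosed area = 311.93 mm².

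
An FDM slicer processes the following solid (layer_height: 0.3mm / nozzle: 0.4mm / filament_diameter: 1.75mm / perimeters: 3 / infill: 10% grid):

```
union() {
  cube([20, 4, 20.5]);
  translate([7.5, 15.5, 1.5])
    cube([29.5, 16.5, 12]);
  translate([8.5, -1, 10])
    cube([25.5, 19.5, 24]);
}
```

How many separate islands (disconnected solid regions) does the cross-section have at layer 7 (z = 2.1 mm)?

At z = 2.1 mm: the 20×4 cube contributes its full rectangle; the 29.5×16.5 cube at (7.5, 15.5) contributes its full rectangle; the cube at (8.5, -1) is absent (z outside [10, 34]); Combining (union): the 2 present regions are separate (no shared area or edge), so areas and boundary lengths simply add and each stays a separate island — 2 connected regions. Overall, the cross-section has 2 separate islands. Island count = 2.

2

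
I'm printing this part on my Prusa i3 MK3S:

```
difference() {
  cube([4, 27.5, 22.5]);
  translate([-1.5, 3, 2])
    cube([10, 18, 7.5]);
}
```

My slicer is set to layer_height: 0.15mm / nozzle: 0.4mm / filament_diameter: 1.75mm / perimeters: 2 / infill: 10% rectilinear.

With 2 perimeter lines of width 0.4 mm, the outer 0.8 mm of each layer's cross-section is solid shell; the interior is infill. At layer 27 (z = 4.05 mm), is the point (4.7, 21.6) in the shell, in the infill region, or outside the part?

At z = 4.05 mm: the cube (footprint 4×27.5) is included at this height; the cube at (-1.5, 3) is present — its section is the full 10×18 rectangle; Subtracting the remaining from the first: starting from the 4×27.5 cube, the 10×18 cube at (-1.5, 3) partially overlaps it — only the 72.00 mm² overlap (of its 180.00 mm²) is removed, clipping the outline — 2 connected regions. Overall, the cross-section has 2 separate islands. The nearest boundary edge runs (4.00, 27.50)→(4.00, 21.00); distance from the point to it = 0.70 mm. The point is not inside any of the regions above, so it lies outside the cross-section (0.70 mm from the nearest boundary).

outside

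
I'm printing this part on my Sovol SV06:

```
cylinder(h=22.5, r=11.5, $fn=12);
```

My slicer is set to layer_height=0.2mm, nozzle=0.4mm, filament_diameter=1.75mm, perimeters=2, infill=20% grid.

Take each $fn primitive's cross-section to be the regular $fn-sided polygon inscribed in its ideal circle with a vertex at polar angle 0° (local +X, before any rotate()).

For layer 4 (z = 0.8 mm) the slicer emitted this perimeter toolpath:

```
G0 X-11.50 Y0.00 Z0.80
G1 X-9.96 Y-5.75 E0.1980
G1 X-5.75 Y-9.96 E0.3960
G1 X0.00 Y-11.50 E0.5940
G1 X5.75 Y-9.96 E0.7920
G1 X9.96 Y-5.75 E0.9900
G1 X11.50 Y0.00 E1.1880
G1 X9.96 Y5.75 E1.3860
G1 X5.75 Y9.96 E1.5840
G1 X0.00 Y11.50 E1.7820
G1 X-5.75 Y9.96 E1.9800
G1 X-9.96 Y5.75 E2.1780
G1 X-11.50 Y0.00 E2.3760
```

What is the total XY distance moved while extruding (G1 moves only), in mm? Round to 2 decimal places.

Sum the Euclidean lengths of each G1 segment: total = 71.44 mm.

71.44 mm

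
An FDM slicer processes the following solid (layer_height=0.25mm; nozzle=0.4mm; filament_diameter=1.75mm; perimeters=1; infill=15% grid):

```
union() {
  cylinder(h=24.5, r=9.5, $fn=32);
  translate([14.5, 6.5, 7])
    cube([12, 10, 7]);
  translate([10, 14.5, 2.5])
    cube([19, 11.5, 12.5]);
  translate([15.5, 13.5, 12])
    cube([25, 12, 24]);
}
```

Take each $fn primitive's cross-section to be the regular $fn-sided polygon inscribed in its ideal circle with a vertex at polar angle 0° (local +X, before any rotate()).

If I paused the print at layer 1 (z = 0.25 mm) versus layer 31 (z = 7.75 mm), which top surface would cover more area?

layer 31 (z = 7.75 mm)

Layer 1 (z = 0.25): the r=9.5 cylinder contributes a regular 32-gon of circumradius 9.5 (area = (32/2)·9.500²·sin(360°/32) = 281.71 mm²); the cube at (14.5, 6.5) is not intersected at this z (z outside [7, 14]); the cube at (10, 14.5) does not reach this height (z outside [2.5, 15]); the cube at (15.5, 13.5) does not reach this height (z outside [12, 36]); Taking the union: only the r=9.5 cylinder is present, so the union is just that shape — area = 281.71 mm². So its area = 281.71 mm². Layer 31 (z = 7.75): the cylinder: section is a regular 32-gon, circumradius r=9.5 (area = (32/2)·9.500²·sin(360°/32) = 281.71 mm²); the 12×10 cube at (14.5, 6.5) contributes its full rectangle (area 120.00 mm²); the cube at (10, 14.5) (footprint 19×11.5) is included at this height (area 218.50 mm²); the cube at (15.5, 13.5) is not intersected at this z (z outside [12, 36]); Taking the union: the regions partially overlap — summed areas 620.21 mm² minus the doubly-counted overlap 24.00 mm² gives 596.21 mm² — area = 596.21 mm². So its area = 596.21 mm². Layer 31 is larger (596.21 vs 281.71 mm²).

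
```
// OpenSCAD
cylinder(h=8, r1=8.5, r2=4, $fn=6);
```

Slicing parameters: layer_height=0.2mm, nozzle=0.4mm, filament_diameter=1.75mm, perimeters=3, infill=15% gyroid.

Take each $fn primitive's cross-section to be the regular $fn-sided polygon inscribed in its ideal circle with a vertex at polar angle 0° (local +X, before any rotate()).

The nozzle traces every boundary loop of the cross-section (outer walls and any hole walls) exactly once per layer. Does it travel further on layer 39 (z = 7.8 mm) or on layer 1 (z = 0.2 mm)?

Layer 39 (z = 7.8): the cone (r1=8.5→r2=4) has section circumradius 4.112 here — a regular 6-gon (perimeter = 2·6·4.112·sin(180°/6) = 24.67 mm). So its perimeter = 24.68 mm. Layer 1 (z = 0.2): the cone (r1=8.5→r2=4) has section circumradius 8.387 here — a regular 6-gon (perimeter = 2·6·8.387·sin(180°/6) = 50.32 mm). So its perimeter = 50.32 mm. Layer 1 is larger (50.32 vs 24.68 mm).

layer 1 (z = 0.2 mm)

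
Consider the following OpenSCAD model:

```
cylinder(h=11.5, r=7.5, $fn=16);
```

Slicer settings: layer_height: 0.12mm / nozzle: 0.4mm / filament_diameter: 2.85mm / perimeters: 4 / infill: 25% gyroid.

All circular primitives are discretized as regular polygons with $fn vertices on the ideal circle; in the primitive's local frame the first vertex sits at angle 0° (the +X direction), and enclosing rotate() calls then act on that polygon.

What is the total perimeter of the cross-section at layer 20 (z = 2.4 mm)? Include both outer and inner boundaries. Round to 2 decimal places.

46.82 mm

At z = 2.4 mm: the r=7.5 cylinder contributes a regular 16-gon of circumradius 7.5 (perimeter = 2·16·7.500·sin(180°/16) = 46.82 mm). Overall, the cross-section is a single solid region. Total boundary length (outer) = 46.82 mm.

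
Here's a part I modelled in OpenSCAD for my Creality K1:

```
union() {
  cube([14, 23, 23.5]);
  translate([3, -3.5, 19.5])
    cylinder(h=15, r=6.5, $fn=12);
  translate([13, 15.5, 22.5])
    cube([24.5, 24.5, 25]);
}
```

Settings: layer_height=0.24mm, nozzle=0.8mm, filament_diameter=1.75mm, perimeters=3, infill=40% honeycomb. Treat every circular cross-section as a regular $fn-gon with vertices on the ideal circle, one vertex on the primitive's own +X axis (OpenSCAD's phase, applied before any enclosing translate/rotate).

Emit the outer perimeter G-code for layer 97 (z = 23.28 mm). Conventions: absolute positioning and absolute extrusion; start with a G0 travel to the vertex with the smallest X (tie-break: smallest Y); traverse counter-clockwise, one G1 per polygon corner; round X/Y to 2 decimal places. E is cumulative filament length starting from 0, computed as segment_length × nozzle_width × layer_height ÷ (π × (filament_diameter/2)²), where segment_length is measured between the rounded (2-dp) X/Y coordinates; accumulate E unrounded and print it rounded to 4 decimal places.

G0 X-3.50 Y-3.50 Z23.28
G1 X-2.63 Y-6.75 E0.2686
G1 X-0.25 Y-9.13 E0.5372
G1 X3.00 Y-10.00 E0.8058
G1 X6.25 Y-9.13 E1.0744
G1 X8.63 Y-6.75 E1.3430
G1 X9.50 Y-3.50 E1.6116
G1 X8.63 Y-0.25 E1.8802
G1 X8.38 Y0.00 E1.9084
G1 X14.00 Y0.00 E2.3570
G1 X14.00 Y15.50 E3.5943
G1 X37.50 Y15.50 E5.4702
G1 X37.50 Y40.00 E7.4258
G1 X13.00 Y40.00 E9.3815
G1 X13.00 Y23.00 E10.7386
G1 X0.00 Y23.00 E11.7763
G1 X0.00 Y2.20 E13.4366
G1 X-0.25 Y2.13 E13.4573
G1 X-2.63 Y-0.25 E13.7260
G1 X-3.50 Y-3.50 E13.9946

At z = 23.28 mm: the 14×23 cube contributes its full rectangle; the r=6.5 cylinder at (3, -3.5) contributes a regular 12-gon of circumradius 6.5; the cube at (13, 15.5) is present — its section is the full 24.5×24.5 rectangle; Merging all regions: the regions partially overlap (shared area 25.90 mm²), so overlapping operands fuse into one piece — 1 connected region. The outline is a single polygon with 19 vertices. Extrusion per mm of travel: 0.8 × 0.24 / (π × 0.875²) = 0.079824. Accumulating E over each segment gives final E = 13.9946.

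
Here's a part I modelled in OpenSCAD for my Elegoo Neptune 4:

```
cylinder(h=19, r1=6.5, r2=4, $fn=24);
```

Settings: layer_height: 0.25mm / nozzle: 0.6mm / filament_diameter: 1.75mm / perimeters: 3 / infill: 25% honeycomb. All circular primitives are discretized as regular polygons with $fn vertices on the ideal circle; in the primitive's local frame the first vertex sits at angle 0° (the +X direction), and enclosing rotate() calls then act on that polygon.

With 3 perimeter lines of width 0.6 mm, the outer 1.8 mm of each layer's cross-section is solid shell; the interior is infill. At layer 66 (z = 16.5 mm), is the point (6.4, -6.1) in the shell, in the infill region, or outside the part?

outside

At z = 16.5 mm: the cone contributes a regular 24-gon of circumradius 4.329 (interpolated between r1=6.5 and r2=4 at t=0.868). Overall, the cross-section is a single solid region. The nearest boundary edge runs (2.16, -3.75)→(3.06, -3.06); distance from the point to it = 4.51 mm. The point is not inside any of the regions above, so it lies outside the cross-section (4.51 mm from the nearest boundary).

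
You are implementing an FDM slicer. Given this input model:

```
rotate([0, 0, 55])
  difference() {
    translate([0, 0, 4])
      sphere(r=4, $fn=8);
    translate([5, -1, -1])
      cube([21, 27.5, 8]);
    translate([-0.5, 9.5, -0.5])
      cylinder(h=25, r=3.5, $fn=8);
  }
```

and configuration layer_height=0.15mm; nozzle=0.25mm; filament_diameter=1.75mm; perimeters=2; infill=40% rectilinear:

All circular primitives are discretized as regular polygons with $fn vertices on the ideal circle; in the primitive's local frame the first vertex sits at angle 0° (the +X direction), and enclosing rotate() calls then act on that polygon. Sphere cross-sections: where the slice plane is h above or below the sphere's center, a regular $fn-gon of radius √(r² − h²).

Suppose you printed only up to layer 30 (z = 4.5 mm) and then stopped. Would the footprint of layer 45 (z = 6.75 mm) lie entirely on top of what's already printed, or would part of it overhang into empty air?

Compare the two slices. At z = 4.5: the r=4 sphere contributes a regular 8-gon of circumradius √(4²−0.5²) = 3.969 (area = (8/2)·3.969²·sin(360°/8) = 44.55 mm²); the cube at (5, -1) (footprint 21×27.5) is included at this height (area 577.50 mm²); the cylinder at (-0.5, 9.5): section is a regular 8-gon, circumradius r=3.5 (area = (8/2)·3.500²·sin(360°/8) = 34.65 mm²); Subtracting the remaining from the first: starting from the r=4 sphere (44.55 mm²), the 21×27.5 cube at (5, -1) misses the remaining region (no effect); the r=3.5 cylinder at (-0.5, 9.5) misses the remaining region (no effect) — area = 44.55 mm²; (whole slice rotated 55° about Z — lengths, areas and connectivity unchanged). At z = 6.75: the r=4 sphere contributes a regular 8-gon of circumradius √(4²−2.75²) = 2.905 (area = (8/2)·2.905²·sin(360°/8) = 23.86 mm²); the cube at (5, -1) is present — its section is the full 21×27.5 rectangle (area 577.50 mm²); the r=3.5 cylinder at (-0.5, 9.5) contributes a regular 8-gon of circumradius 3.5 (area = (8/2)·3.500²·sin(360°/8) = 34.65 mm²); Taking the first minus the rest: starting from the r=4 sphere (23.86 mm²), the 21×27.5 cube at (5, -1) misses the remaining region (no effect); the r=3.5 cylinder at (-0.5, 9.5) misses the remaining region (no effect) — area = 23.86 mm²; (whole slice rotated 55° about Z — lengths, areas and connectivity unchanged). Checking containment: the cross-section at z = 6.75 is a subset of the cross-section at z = 4.5.

entirely on top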